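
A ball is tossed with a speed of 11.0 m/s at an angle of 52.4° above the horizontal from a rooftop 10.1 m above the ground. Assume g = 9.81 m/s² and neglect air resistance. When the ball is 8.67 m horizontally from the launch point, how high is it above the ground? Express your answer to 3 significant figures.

v_x = 11.0 cos 52.4° = 6.712 m/s, v_y0 = 11.0 sin 52.4° = 8.715 m/s.
Time to reach x = 8.67 m: t = x / v_x = 8.67 / 6.712 = 1.292 s.
y = 10.1 + v_y0 t − ½ g t² = 10.1 + 8.715×1.292 − 4.905×1.292² = 13.2 m.

13.2 m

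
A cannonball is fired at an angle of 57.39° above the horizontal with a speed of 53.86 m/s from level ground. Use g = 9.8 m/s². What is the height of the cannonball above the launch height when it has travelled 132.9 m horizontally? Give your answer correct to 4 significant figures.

105.0 m

v_x = 53.86 cos 57.39° = 29.026 m/s, v_y0 = 53.86 sin 57.39° = 45.369 m/s.
Time to reach x = 132.9 m: t = x / v_x = 132.9 / 29.026 = 4.5787 s.
y = v_y0 t − ½ g t² = 45.369×4.5787 − 4.900×4.5787² = 105.0 m.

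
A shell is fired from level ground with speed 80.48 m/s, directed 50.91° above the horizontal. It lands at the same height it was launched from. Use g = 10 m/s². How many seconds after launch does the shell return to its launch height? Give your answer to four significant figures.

12.49 s

Vertical component: v_y = 80.48 sin 50.91° = 62.465 m/s.
For a projectile landing at launch height, time of flight is t = 2 v_y / g = 2 × 62.465 / 10 = 12.49 s.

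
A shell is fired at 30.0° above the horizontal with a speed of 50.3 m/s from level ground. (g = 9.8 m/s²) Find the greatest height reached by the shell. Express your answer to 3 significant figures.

Vertical component of launch velocity: v_y = 50.3 sin 30.0° = 25.15 m/s.
At the highest point the vertical velocity is zero, so v_y² = 2 g h_max.
h_max = (25.15)² / (2 × 9.8) = 632.5 / 19.60 = 32.3 m.

32.3 m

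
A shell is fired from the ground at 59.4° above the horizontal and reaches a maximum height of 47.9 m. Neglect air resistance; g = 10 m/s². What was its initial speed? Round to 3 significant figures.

At maximum height v_y = 0, so (v₀ sin θ)² = 2 g H.
v₀ sin 59.4° = √(2 × 10 × 47.9) = 30.95 m/s.
v₀ = 30.95 / sin 59.4° = 30.95 / 0.8607 = 36.0 m/s.

36.0 m/s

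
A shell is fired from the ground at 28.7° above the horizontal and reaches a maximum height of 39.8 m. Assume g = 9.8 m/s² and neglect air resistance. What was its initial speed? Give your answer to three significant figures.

58.2 m/s

At maximum height v_y = 0, so (v₀ sin θ)² = 2 g H.
v₀ sin 28.7° = √(2 × 9.8 × 39.8) = 27.93 m/s.
v₀ = 27.93 / sin 28.7° = 27.93 / 0.4802 = 58.2 m/s.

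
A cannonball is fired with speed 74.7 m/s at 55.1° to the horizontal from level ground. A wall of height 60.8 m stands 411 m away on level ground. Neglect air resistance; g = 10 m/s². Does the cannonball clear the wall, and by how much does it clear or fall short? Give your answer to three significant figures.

Yes — it clears the wall by 66.0 m.

v_x = 74.7 cos 55.1° = 42.74 m/s; v_y0 = 74.7 sin 55.1° = 61.27 m/s.
Time to reach the wall: t = 411 / 42.74 = 9.616 s.
Height at that point: y = 61.27×9.616 − 5.000×9.616² = 126.8 m.
That is 126.8 − 60.8 = 66.0 m above the top of the wall, so the cannonball clears it.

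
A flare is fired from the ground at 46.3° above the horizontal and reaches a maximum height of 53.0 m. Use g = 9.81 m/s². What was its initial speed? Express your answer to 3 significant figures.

44.6 m/s

At maximum height v_y = 0, so (v₀ sin θ)² = 2 g H.
v₀ sin 46.3° = √(2 × 9.81 × 53.0) = 32.25 m/s.
v₀ = 32.25 / sin 46.3° = 32.25 / 0.7230 = 44.6 m/s.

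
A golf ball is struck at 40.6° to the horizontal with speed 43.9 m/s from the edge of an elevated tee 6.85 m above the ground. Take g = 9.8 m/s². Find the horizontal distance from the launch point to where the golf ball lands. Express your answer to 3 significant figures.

202 m

Components: v_x = 43.9 cos 40.6° = 33.33 m/s, v_y = 43.9 sin 40.6° = 28.57 m/s.
Vertical: 0 = 6.85 + 28.57 t − ½(9.8) t² ⇒ 4.900 t² − 28.57 t − 6.85 = 0.
t = [28.57 + √(816.2 + 134.3)] / 9.800 = 6.061 s.
Horizontal: R = v_x · t = 33.33 × 6.061 = 202 m.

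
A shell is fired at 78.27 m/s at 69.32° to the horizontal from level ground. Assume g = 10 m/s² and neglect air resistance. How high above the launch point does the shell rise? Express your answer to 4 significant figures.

268.1 m

Vertical component of launch velocity: v_y = 78.27 sin 69.32° = 73.227 m/s.
At the highest point the vertical velocity is zero, so v_y² = 2 g h_max.
h_max = (73.227)² / (2 × 10) = 5362.2 / 20.00 = 268.1 m.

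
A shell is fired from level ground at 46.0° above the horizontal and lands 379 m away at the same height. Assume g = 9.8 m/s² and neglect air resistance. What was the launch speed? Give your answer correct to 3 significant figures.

61.0 m/s

On level ground, R = v₀² sin(2θ) / g, so v₀ = √(R g / sin 2θ).
sin(2 × 46.0°) = 0.9994.
v₀ = √(379 × 9.8 / 0.9994) = √3716 = 61.0 m/s.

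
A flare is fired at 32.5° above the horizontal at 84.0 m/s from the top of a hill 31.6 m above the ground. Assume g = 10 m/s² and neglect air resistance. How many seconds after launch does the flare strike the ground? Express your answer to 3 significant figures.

Vertical component: v_y = 84.0 sin 32.5° = 45.13 m/s.
Taking up as positive with launch at y = 31.6 m, landing at y = 0: 0 = 31.6 + 45.13 t − ½(10) t².
Solving 5.000 t² − 45.13 t − 31.6 = 0 gives t = [45.13 + √(45.13² + 4·5.000·31.6)] / 10.00 = 9.68 s.

9.68 s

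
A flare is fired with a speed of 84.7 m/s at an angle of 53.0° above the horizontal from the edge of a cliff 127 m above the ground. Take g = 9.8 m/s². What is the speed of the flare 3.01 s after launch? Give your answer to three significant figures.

63.7 m/s

v_x = 84.7 cos 53.0° = 50.97 m/s (constant).
v_y(t) = 84.7 sin 53.0° − g t = 67.64 − 9.8 × 3.01 = 38.14 m/s.
Speed = √(v_x² + v_y²) = √(2598 + 1455) = 63.7 m/s.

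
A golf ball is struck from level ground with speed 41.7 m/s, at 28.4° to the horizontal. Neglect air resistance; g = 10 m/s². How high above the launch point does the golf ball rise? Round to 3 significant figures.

Vertical component of launch velocity: v_y = 41.7 sin 28.4° = 19.83 m/s.
At the highest point the vertical velocity is zero, so v_y² = 2 g h_max.
h_max = (19.83)² / (2 × 10) = 393.2 / 20.00 = 19.7 m.

19.7 m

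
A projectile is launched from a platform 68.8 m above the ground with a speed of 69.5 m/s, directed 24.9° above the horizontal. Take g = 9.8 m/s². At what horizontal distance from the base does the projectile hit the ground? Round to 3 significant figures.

490 m

Components: v_x = 69.5 cos 24.9° = 63.04 m/s, v_y = 69.5 sin 24.9° = 29.26 m/s.
Vertical: 0 = 68.8 + 29.26 t − ½(9.8) t² ⇒ 4.900 t² − 29.26 t − 68.8 = 0.
t = [29.26 + √(856.1 + 1348)] / 9.800 = 7.776 s.
Horizontal: R = v_x · t = 63.04 × 7.776 = 490 m.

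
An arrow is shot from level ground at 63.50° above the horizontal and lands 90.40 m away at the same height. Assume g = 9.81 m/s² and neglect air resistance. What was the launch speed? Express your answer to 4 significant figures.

33.32 m/s

On level ground, R = v₀² sin(2θ) / g, so v₀ = √(R g / sin 2θ).
sin(2 × 63.50°) = 0.7986.
v₀ = √(90.40 × 9.81 / 0.7986) = √1110.5 = 33.32 m/s.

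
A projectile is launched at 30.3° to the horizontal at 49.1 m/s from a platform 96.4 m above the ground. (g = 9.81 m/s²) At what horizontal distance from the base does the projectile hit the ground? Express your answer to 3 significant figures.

Components: v_x = 49.1 cos 30.3° = 42.39 m/s, v_y = 49.1 sin 30.3° = 24.77 m/s.
Vertical: 0 = 96.4 + 24.77 t − ½(9.81) t² ⇒ 4.905 t² − 24.77 t − 96.4 = 0.
t = [24.77 + √(613.6 + 1891)] / 9.810 = 7.627 s.
Horizontal: R = v_x · t = 42.39 × 7.627 = 323 m.

323 m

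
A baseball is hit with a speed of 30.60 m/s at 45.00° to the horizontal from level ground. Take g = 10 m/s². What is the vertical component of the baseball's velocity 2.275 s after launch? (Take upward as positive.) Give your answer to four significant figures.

Initial vertical component: v_y0 = 30.60 sin 45.00° = 21.637 m/s.
v_y(t) = v_y0 − g t = 21.637 − 10 × 2.275 = -1.113 m/s.

-1.113 m/s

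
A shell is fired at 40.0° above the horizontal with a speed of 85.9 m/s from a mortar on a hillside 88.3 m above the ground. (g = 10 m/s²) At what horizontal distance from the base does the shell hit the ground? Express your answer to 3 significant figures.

Components: v_x = 85.9 cos 40.0° = 65.80 m/s, v_y = 85.9 sin 40.0° = 55.22 m/s.
Vertical: 0 = 88.3 + 55.22 t − ½(10) t² ⇒ 5.000 t² − 55.22 t − 88.3 = 0.
t = [55.22 + √(3049 + 1766)] / 10.00 = 12.46 s.
Horizontal: R = v_x · t = 65.80 × 12.46 = 820 m.

820 m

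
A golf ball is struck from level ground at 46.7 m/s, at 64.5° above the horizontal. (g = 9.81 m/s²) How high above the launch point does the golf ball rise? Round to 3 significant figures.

Vertical component of launch velocity: v_y = 46.7 sin 64.5° = 42.15 m/s.
At the highest point the vertical velocity is zero, so v_y² = 2 g h_max.
h_max = (42.15)² / (2 × 9.81) = 1777 / 19.62 = 90.6 m.

90.6 m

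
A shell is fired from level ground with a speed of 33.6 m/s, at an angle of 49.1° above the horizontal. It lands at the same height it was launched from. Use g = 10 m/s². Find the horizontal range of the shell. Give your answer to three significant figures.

Components: v_x = 33.6 cos 49.1° = 22.00 m/s, v_y = 33.6 sin 49.1° = 25.40 m/s.
Time of flight (same landing height): t = 2 v_y / g = 2 × 25.40 / 10 = 5.080 s.
Range: R = v_x · t = 22.00 × 5.080 = 112 m.

112 m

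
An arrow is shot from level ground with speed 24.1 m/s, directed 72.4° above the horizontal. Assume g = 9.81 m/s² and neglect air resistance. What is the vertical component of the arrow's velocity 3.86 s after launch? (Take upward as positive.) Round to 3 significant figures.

Initial vertical component: v_y0 = 24.1 sin 72.4° = 22.97 m/s.
v_y(t) = v_y0 − g t = 22.97 − 9.81 × 3.86 = -14.9 m/s.

-14.9 m/s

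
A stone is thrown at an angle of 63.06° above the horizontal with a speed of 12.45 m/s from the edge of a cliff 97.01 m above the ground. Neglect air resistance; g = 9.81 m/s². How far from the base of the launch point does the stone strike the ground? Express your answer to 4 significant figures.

Components: v_x = 12.45 cos 63.06° = 5.6406 m/s, v_y = 12.45 sin 63.06° = 11.099 m/s.
Vertical: 0 = 97.01 + 11.099 t − ½(9.81) t² ⇒ 4.905 t² − 11.099 t − 97.01 = 0.
t = [11.099 + √(123.19 + 1903.3)] / 9.810 = 5.7202 s.
Horizontal: R = v_x · t = 5.6406 × 5.7202 = 32.27 m.

32.27 m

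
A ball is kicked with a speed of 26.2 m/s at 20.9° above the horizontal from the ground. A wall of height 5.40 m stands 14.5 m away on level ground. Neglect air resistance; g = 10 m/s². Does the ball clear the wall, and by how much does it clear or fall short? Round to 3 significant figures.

v_x = 26.2 cos 20.9° = 24.48 m/s; v_y0 = 26.2 sin 20.9° = 9.347 m/s.
Time to reach the wall: t = 14.5 / 24.48 = 0.5923 s.
Height at that point: y = 9.347×0.5923 − 5.000×0.5923² = 3.782 m.
That is 5.40 − 3.782 = 1.62 m below the top of the wall, so the ball does not clear it.

No — it falls 1.62 m short of clearing the wall.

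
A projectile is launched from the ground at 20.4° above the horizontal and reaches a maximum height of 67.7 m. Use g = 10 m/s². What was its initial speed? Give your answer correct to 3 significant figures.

At maximum height v_y = 0, so (v₀ sin θ)² = 2 g H.
v₀ sin 20.4° = √(2 × 10 × 67.7) = 36.80 m/s.
v₀ = 36.80 / sin 20.4° = 36.80 / 0.3486 = 106 m/s.

106 m/s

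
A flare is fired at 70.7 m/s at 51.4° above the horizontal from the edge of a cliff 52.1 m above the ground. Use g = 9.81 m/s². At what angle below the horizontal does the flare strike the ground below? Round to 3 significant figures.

v_x = 70.7 cos 51.4° = 44.11 m/s.
At impact |v_y| = √(v_y0² + 2 g h) = √(55.25² + 2×9.81×52.1) = 63.83 m/s.
Angle below horizontal = arctan(|v_y| / v_x) = arctan(63.83 / 44.11) = 55.4°.

55.4°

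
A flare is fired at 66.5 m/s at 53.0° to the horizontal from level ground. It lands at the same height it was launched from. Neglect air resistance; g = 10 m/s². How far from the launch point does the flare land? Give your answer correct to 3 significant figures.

425 m

For level ground, R = v₀² sin(2θ) / g.
sin(2 × 53.0°) = sin 106.0° = 0.9613.
R = (66.5)² × 0.9613 / 10 = 425 m.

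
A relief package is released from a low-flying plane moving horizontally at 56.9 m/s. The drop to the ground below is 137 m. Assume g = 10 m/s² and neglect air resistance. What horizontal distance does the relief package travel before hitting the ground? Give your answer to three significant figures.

298 m

Initial vertical velocity is zero, so the fall time comes from h = ½ g t²: t = √(2 × 137 / 10) = 5.235 s.
Horizontal motion is uniform at 56.9 m/s, so x = 56.9 × 5.235 = 298 m.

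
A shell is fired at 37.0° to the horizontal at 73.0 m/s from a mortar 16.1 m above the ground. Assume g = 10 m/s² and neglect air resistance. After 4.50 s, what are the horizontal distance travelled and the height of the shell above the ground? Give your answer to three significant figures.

x = 262 m, y = 113 m

v_x = 73.0 cos 37.0° = 58.30 m/s; v_y0 = 73.0 sin 37.0° = 43.93 m/s.
x = v_x t = 58.30 × 4.50 = 262 m.
y = 16.1 + v_y0 t − ½ g t² = 113 m.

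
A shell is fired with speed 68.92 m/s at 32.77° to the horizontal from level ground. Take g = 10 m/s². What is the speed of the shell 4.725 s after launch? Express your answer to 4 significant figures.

58.80 m/s

v_x = 68.92 cos 32.77° = 57.951 m/s (constant).
v_y(t) = 68.92 sin 32.77° − g t = 37.304 − 10 × 4.725 = -9.9460 m/s.
Speed = √(v_x² + v_y²) = √(3358.3 + 98.923) = 58.80 m/s.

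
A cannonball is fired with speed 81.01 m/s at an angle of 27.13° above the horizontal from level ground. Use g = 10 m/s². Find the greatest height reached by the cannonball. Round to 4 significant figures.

Vertical component of launch velocity: v_y = 81.01 sin 27.13° = 36.941 m/s.
At the highest point the vertical velocity is zero, so v_y² = 2 g h_max.
h_max = (36.941)² / (2 × 10) = 1364.6 / 20.00 = 68.23 m.

68.23 m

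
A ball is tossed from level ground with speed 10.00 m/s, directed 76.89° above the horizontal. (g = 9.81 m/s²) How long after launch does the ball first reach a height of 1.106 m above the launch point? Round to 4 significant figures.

0.1209 s

v_y0 = 10.00 sin 76.89° = 9.7394 m/s.
Set y = v_y0 t − ½ g t² = 1.106: 4.905 t² − 9.7394 t + 1.106 = 0.
t = [9.7394 ± √(94.856 − 21.700)] / 9.81 = (9.7394 ± 8.5531) / 9.81, giving t = 0.1209 s or t = 1.865 s.
The ball is on the way up at the first time, so t = 0.1209 s.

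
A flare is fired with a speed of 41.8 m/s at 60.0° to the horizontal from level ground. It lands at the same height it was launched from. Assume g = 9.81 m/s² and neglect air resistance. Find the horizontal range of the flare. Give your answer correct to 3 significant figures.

Components: v_x = 41.8 cos 60.0° = 20.90 m/s, v_y = 41.8 sin 60.0° = 36.20 m/s.
Time of flight (same landing height): t = 2 v_y / g = 2 × 36.20 / 9.81 = 7.380 s.
Range: R = v_x · t = 20.90 × 7.380 = 154 m.

154 m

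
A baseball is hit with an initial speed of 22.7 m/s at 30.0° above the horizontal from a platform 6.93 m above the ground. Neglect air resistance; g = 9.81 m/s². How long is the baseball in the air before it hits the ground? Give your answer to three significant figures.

2.82 s

Vertical component: v_y = 22.7 sin 30.0° = 11.35 m/s.
Taking up as positive with launch at y = 6.93 m, landing at y = 0: 0 = 6.93 + 11.35 t − ½(9.81) t².
Solving 4.905 t² − 11.35 t − 6.93 = 0 gives t = [11.35 + √(11.35² + 4·4.905·6.93)] / 9.810 = 2.82 s.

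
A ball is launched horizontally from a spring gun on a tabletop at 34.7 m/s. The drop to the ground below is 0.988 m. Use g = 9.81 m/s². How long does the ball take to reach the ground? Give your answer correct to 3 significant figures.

The horizontal speed doesn't affect the fall. With v_y0 = 0, h = ½ g t².
t = √(2 × 0.988 / 9.81) = √0.2014 = 0.449 s.

0.449 s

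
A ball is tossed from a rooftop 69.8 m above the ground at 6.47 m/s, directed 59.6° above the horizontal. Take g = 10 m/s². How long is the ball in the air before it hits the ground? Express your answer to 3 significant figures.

Vertical component: v_y = 6.47 sin 59.6° = 5.580 m/s.
Taking up as positive with launch at y = 69.8 m, landing at y = 0: 0 = 69.8 + 5.580 t − ½(10) t².
Solving 5.000 t² − 5.580 t − 69.8 = 0 gives t = [5.580 + √(5.580² + 4·5.000·69.8)] / 10.00 = 4.34 s.

4.34 s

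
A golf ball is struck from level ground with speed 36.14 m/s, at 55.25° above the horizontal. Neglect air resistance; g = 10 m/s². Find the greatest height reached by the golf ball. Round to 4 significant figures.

Vertical component of launch velocity: v_y = 36.14 sin 55.25° = 29.694 m/s.
At the highest point the vertical velocity is zero, so v_y² = 2 g h_max.
h_max = (29.694)² / (2 × 10) = 881.73 / 20.00 = 44.09 m.

44.09 m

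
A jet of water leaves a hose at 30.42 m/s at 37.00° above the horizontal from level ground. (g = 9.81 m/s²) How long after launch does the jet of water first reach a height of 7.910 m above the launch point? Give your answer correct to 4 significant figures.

0.4987 s

v_y0 = 30.42 sin 37.00° = 18.307 m/s.
Set y = v_y0 t − ½ g t² = 7.910: 4.905 t² − 18.307 t + 7.910 = 0.
t = [18.307 ± √(335.15 − 155.19)] / 9.81 = (18.307 ± 13.415) / 9.81, giving t = 0.4987 s or t = 3.234 s.
The jet of water is on the way up at the first time, so t = 0.4987 s.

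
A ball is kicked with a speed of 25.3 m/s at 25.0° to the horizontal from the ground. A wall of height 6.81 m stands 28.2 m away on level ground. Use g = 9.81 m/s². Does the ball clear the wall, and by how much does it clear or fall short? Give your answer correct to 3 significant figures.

No — it falls 1.08 m short of clearing the wall.

v_x = 25.3 cos 25.0° = 22.93 m/s; v_y0 = 25.3 sin 25.0° = 10.69 m/s.
Time to reach the wall: t = 28.2 / 22.93 = 1.230 s.
Height at that point: y = 10.69×1.230 − 4.905×1.230² = 5.728 m.
That is 6.81 − 5.728 = 1.08 m below the top of the wall, so the ball does not clear it.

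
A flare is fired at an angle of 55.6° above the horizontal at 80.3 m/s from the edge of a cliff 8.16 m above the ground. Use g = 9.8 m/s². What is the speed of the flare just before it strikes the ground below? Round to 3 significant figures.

v_x = 80.3 cos 55.6° = 45.37 m/s is unchanged throughout.
For the vertical component, v_y² = v_y0² + 2 g h = (66.26)² + 2×9.8×8.16 = 4550, so |v_y| = 67.45 m/s.
Impact speed = √(v_x² + v_y²) = √(2058 + 4550) = 81.3 m/s.

81.3 m/s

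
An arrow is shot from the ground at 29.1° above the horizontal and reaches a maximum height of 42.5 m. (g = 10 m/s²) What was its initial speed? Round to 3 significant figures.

59.9 m/s

At maximum height v_y = 0, so (v₀ sin θ)² = 2 g H.
v₀ sin 29.1° = √(2 × 10 × 42.5) = 29.15 m/s.
v₀ = 29.15 / sin 29.1° = 29.15 / 0.4863 = 59.9 m/s.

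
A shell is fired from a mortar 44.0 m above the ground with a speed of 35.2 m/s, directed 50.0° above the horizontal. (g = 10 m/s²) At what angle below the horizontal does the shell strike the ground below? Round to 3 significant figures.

60.6°

v_x = 35.2 cos 50.0° = 22.63 m/s.
At impact |v_y| = √(v_y0² + 2 g h) = √(26.96² + 2×10×44.0) = 40.09 m/s.
Angle below horizontal = arctan(|v_y| / v_x) = arctan(40.09 / 22.63) = 60.6°.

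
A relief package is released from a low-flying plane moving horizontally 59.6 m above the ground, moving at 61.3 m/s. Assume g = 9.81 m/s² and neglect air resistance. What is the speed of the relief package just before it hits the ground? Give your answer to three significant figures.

70.2 m/s

Fall time: t = √(2 × 59.6 / 9.81) = 3.486 s.
At impact: v_x = 61.3 m/s (unchanged), v_y = g t = 9.81 × 3.486 = 34.20 m/s.
Speed = √(v_x² + v_y²) = √(3758 + 1170) = 70.2 m/s.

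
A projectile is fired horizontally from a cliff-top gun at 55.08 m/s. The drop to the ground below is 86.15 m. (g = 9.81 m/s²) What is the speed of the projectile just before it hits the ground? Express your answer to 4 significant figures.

68.73 m/s

Fall time: t = √(2 × 86.15 / 9.81) = 4.1909 s.
At impact: v_x = 55.08 m/s (unchanged), v_y = g t = 9.81 × 4.1909 = 41.113 m/s.
Speed = √(v_x² + v_y²) = √(3033.8 + 1690.3) = 68.73 m/s.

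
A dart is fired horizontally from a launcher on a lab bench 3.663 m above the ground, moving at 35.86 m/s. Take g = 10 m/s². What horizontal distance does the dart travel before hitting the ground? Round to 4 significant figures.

Initial vertical velocity is zero, so the fall time comes from h = ½ g t²: t = √(2 × 3.663 / 10) = 0.85592 s.
Horizontal motion is uniform at 35.86 m/s, so x = 35.86 × 0.85592 = 30.69 m.

30.69 m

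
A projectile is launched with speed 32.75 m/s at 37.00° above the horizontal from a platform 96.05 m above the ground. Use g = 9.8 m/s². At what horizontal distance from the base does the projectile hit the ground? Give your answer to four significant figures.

179.8 m

Components: v_x = 32.75 cos 37.00° = 26.155 m/s, v_y = 32.75 sin 37.00° = 19.709 m/s.
Vertical: 0 = 96.05 + 19.709 t − ½(9.8) t² ⇒ 4.900 t² − 19.709 t − 96.05 = 0.
t = [19.709 + √(388.44 + 1882.6)] / 9.800 = 6.8739 s.
Horizontal: R = v_x · t = 26.155 × 6.8739 = 179.8 m.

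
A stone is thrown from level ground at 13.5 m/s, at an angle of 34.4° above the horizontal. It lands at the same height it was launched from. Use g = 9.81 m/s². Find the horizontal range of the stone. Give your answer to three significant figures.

17.3 m

Components: v_x = 13.5 cos 34.4° = 11.14 m/s, v_y = 13.5 sin 34.4° = 7.627 m/s.
Time of flight (same landing height): t = 2 v_y / g = 2 × 7.627 / 9.81 = 1.555 s.
Range: R = v_x · t = 11.14 × 1.555 = 17.3 m.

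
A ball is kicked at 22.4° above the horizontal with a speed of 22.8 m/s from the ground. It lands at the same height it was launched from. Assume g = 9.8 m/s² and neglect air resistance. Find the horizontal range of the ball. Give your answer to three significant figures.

37.4 m

For level ground, R = v₀² sin(2θ) / g.
sin(2 × 22.4°) = sin 44.80° = 0.7046.
R = (22.8)² × 0.7046 / 9.8 = 37.4 m.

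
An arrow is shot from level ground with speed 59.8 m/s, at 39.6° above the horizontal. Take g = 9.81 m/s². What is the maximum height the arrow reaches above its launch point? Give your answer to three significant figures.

Vertical component of launch velocity: v_y = 59.8 sin 39.6° = 38.12 m/s.
At the highest point the vertical velocity is zero, so v_y² = 2 g h_max.
h_max = (38.12)² / (2 × 9.81) = 1453 / 19.62 = 74.1 m.

74.1 m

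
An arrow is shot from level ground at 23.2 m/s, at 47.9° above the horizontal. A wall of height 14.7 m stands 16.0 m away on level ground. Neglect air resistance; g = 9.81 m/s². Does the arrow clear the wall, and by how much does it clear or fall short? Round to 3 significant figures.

No — it falls 2.18 m short of clearing the wall.

v_x = 23.2 cos 47.9° = 15.55 m/s; v_y0 = 23.2 sin 47.9° = 17.21 m/s.
Time to reach the wall: t = 16.0 / 15.55 = 1.029 s.
Height at that point: y = 17.21×1.029 − 4.905×1.029² = 12.52 m.
That is 14.7 − 12.52 = 2.18 m below the top of the wall, so the arrow does not clear it.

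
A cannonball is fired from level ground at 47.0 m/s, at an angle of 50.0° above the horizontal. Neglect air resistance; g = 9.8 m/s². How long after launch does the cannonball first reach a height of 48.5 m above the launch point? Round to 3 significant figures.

v_y0 = 47.0 sin 50.0° = 36.00 m/s.
Set y = v_y0 t − ½ g t² = 48.5: 4.900 t² − 36.00 t + 48.5 = 0.
t = [36.00 ± √(1296 − 950.6)] / 9.8 = (36.00 ± 18.58) / 9.8, giving t = 1.78 s or t = 5.57 s.
The cannonball is on the way up at the first time, so t = 1.78 s.

1.78 s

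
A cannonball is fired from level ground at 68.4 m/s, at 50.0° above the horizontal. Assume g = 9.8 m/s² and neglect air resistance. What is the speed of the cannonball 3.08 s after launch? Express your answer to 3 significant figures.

49.3 m/s

v_x = 68.4 cos 50.0° = 43.97 m/s (constant).
v_y(t) = 68.4 sin 50.0° − g t = 52.40 − 9.8 × 3.08 = 22.22 m/s.
Speed = √(v_x² + v_y²) = √(1933 + 493.7) = 49.3 m/s.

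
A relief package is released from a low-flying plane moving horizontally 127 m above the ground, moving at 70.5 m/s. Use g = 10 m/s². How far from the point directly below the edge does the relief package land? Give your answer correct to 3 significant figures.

355 m

Initial vertical velocity is zero, so the fall time comes from h = ½ g t²: t = √(2 × 127 / 10) = 5.040 s.
Horizontal motion is uniform at 70.5 m/s, so x = 70.5 × 5.040 = 355 m.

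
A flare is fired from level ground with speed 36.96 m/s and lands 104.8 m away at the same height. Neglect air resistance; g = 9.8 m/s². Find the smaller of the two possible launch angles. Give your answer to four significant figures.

Level-ground range: R = v₀² sin(2θ)/g ⇒ sin 2θ = R g / v₀² = 104.8×9.8/36.96² = 0.7518.
2θ = arcsin(0.7518) = 48.747° or 180° − 48.747° = 131.253°.
So θ = 24.37° or θ = 65.63°.

24.37°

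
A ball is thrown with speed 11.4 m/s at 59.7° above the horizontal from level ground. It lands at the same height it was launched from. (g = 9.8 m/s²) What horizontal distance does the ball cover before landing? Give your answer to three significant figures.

For level ground, R = v₀² sin(2θ) / g.
sin(2 × 59.7°) = sin 119.4° = 0.8712.
R = (11.4)² × 0.8712 / 9.8 = 11.6 m.

11.6 m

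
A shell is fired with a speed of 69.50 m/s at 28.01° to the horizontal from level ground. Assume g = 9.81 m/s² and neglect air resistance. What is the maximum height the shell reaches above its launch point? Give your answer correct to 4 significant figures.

Vertical component of launch velocity: v_y = 69.50 sin 28.01° = 32.639 m/s.
At the highest point the vertical velocity is zero, so v_y² = 2 g h_max.
h_max = (32.639)² / (2 × 9.81) = 1065.3 / 19.62 = 54.30 m.

54.30 m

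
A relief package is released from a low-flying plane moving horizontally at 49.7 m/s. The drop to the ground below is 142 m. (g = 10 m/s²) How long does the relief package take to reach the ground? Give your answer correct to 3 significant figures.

5.33 s

The horizontal speed doesn't affect the fall. With v_y0 = 0, h = ½ g t².
t = √(2 × 142 / 10) = √28.40 = 5.33 s.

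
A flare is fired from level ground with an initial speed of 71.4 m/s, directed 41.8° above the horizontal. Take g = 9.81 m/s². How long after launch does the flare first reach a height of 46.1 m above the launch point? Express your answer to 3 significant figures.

v_y0 = 71.4 sin 41.8° = 47.59 m/s.
Set y = v_y0 t − ½ g t² = 46.1: 4.905 t² − 47.59 t + 46.1 = 0.
t = [47.59 ± √(2265 − 904.5)] / 9.81 = (47.59 ± 36.88) / 9.81, giving t = 1.09 s or t = 8.61 s.
The flare is on the way up at the first time, so t = 1.09 s.

1.09 s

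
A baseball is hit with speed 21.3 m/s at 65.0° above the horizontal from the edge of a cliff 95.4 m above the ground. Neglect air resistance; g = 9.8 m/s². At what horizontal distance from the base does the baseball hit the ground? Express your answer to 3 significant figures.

Components: v_x = 21.3 cos 65.0° = 9.002 m/s, v_y = 21.3 sin 65.0° = 19.30 m/s.
Vertical: 0 = 95.4 + 19.30 t − ½(9.8) t² ⇒ 4.900 t² − 19.30 t − 95.4 = 0.
t = [19.30 + √(372.5 + 1870)] / 9.800 = 6.802 s.
Horizontal: R = v_x · t = 9.002 × 6.802 = 61.2 m.

61.2 m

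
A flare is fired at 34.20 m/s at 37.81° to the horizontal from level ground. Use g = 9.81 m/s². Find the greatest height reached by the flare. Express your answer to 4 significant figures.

Vertical component of launch velocity: v_y = 34.20 sin 37.81° = 20.966 m/s.
At the highest point the vertical velocity is zero, so v_y² = 2 g h_max.
h_max = (20.966)² / (2 × 9.81) = 439.57 / 19.62 = 22.40 m.

22.40 m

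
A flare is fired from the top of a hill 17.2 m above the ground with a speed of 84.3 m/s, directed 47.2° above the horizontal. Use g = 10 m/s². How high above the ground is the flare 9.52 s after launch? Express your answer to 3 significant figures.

153 m

v_y0 = 84.3 sin 47.2° = 61.85 m/s.
y(t) = 17.2 + v_y0 t − ½ g t² = 17.2 + 61.85×9.52 − ½×10×9.52² = 153 m.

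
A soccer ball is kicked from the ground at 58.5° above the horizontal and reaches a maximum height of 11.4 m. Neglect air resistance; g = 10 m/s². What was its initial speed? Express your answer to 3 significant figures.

At maximum height v_y = 0, so (v₀ sin θ)² = 2 g H.
v₀ sin 58.5° = √(2 × 10 × 11.4) = 15.10 m/s.
v₀ = 15.10 / sin 58.5° = 15.10 / 0.8526 = 17.7 m/s.

17.7 m/s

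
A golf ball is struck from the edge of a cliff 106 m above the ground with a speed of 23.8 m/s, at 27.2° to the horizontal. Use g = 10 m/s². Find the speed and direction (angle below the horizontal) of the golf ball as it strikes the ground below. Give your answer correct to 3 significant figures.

v_x = 23.8 cos 27.2° = 21.17 m/s (constant).
|v_y| at impact = √((10.88)² + 2×10×106) = 47.31 m/s.
Speed = √(21.17² + 47.31²) = 51.8 m/s; angle = arctan(47.31/21.17) = 65.9° below horizontal.

51.8 m/s at 65.9° below the horizontal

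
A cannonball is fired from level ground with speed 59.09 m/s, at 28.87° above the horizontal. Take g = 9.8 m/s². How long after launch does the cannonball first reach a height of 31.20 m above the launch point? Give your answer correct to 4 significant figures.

1.459 s

v_y0 = 59.09 sin 28.87° = 28.530 m/s.
Set y = v_y0 t − ½ g t² = 31.20: 4.900 t² − 28.530 t + 31.20 = 0.
t = [28.530 ± √(813.96 − 611.52)] / 9.8 = (28.530 ± 14.228) / 9.8, giving t = 1.459 s or t = 4.363 s.
The cannonball is on the way up at the first time, so t = 1.459 s.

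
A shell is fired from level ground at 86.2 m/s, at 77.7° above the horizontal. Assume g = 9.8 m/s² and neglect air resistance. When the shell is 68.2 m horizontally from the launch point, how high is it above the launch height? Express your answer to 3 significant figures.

v_x = 86.2 cos 77.7° = 18.36 m/s, v_y0 = 86.2 sin 77.7° = 84.22 m/s.
Time to reach x = 68.2 m: t = x / v_x = 68.2 / 18.36 = 3.715 s.
y = v_y0 t − ½ g t² = 84.22×3.715 − 4.900×3.715² = 245 m.

245 m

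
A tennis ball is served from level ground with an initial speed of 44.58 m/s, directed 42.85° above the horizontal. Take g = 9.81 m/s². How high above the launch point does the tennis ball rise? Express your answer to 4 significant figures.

Vertical component of launch velocity: v_y = 44.58 sin 42.85° = 30.318 m/s.
At the highest point the vertical velocity is zero, so v_y² = 2 g h_max.
h_max = (30.318)² / (2 × 9.81) = 919.18 / 19.62 = 46.85 m.

46.85 m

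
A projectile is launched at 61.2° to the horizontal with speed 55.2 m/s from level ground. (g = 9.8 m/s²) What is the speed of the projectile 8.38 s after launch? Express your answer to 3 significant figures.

v_x = 55.2 cos 61.2° = 26.59 m/s (constant).
v_y(t) = 55.2 sin 61.2° − g t = 48.37 − 9.8 × 8.38 = -33.75 m/s.
Speed = √(v_x² + v_y²) = √(707.0 + 1139) = 43.0 m/s.

43.0 m/s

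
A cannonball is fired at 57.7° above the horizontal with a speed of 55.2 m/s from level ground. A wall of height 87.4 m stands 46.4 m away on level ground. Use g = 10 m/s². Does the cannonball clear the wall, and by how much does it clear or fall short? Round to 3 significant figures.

No — it falls 26.4 m short of clearing the wall.

v_x = 55.2 cos 57.7° = 29.50 m/s; v_y0 = 55.2 sin 57.7° = 46.66 m/s.
Time to reach the wall: t = 46.4 / 29.50 = 1.573 s.
Height at that point: y = 46.66×1.573 − 5.000×1.573² = 61.02 m.
That is 87.4 − 61.02 = 26.4 m below the top of the wall, so the cannonball does not clear it.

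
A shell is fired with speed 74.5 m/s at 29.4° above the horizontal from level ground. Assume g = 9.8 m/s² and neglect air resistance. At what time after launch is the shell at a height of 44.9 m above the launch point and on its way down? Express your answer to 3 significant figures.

v_y0 = 74.5 sin 29.4° = 36.57 m/s.
Set y = v_y0 t − ½ g t² = 44.9: 4.900 t² − 36.57 t + 44.9 = 0.
t = [36.57 ± √(1337 − 880.0)] / 9.8 = (36.57 ± 21.38) / 9.8, giving t = 1.55 s or t = 5.91 s.
On the way down corresponds to the larger root: t = 5.91 s.

5.91 s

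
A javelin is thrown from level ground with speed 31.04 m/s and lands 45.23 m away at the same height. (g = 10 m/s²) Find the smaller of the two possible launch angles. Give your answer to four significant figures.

Level-ground range: R = v₀² sin(2θ)/g ⇒ sin 2θ = R g / v₀² = 45.23×10/31.04² = 0.4694.
2θ = arcsin(0.4694) = 27.995° or 180° − 27.995° = 152.005°.
So θ = 14.00° or θ = 76.00°.

14.00°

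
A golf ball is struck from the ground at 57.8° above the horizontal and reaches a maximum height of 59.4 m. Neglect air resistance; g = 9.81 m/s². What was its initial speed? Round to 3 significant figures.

40.3 m/s

At maximum height v_y = 0, so (v₀ sin θ)² = 2 g H.
v₀ sin 57.8° = √(2 × 9.81 × 59.4) = 34.14 m/s.
v₀ = 34.14 / sin 57.8° = 34.14 / 0.8462 = 40.3 m/s.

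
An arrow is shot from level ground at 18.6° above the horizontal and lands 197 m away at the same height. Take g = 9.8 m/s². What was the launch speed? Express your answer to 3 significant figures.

On level ground, R = v₀² sin(2θ) / g, so v₀ = √(R g / sin 2θ).
sin(2 × 18.6°) = 0.6046.
v₀ = √(197 × 9.8 / 0.6046) = √3193 = 56.5 m/s.

56.5 m/s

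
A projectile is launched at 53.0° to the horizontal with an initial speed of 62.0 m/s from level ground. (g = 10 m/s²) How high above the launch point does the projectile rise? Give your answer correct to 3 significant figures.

Vertical component of launch velocity: v_y = 62.0 sin 53.0° = 49.52 m/s.
At the highest point the vertical velocity is zero, so v_y² = 2 g h_max.
h_max = (49.52)² / (2 × 10) = 2452 / 20.00 = 123 m.

123 m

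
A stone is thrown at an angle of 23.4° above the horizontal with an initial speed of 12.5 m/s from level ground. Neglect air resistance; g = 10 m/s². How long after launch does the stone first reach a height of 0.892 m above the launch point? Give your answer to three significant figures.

0.236 s

v_y0 = 12.5 sin 23.4° = 4.964 m/s.
Set y = v_y0 t − ½ g t² = 0.892: 5.000 t² − 4.964 t + 0.892 = 0.
t = [4.964 ± √(24.64 − 17.84)] / 10 = (4.964 ± 2.608) / 10, giving t = 0.236 s or t = 0.757 s.
The stone is on the way up at the first time, so t = 0.236 s.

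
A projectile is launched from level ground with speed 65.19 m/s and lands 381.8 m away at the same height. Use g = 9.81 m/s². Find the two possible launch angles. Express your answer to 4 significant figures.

Level-ground range: R = v₀² sin(2θ)/g ⇒ sin 2θ = R g / v₀² = 381.8×9.81/65.19² = 0.8813.
2θ = arcsin(0.8813) = 61.800° or 180° − 61.800° = 118.200°.
So θ = 30.90° or θ = 59.10°.

30.90° and 59.10°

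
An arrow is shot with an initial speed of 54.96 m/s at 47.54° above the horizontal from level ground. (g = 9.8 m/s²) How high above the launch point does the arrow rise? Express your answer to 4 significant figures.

83.88 m

Vertical component of launch velocity: v_y = 54.96 sin 47.54° = 40.547 m/s.
At the highest point the vertical velocity is zero, so v_y² = 2 g h_max.
h_max = (40.547)² / (2 × 9.8) = 1644.1 / 19.60 = 83.88 m.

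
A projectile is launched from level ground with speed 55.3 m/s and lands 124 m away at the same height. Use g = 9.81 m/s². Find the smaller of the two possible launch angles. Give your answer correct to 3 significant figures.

Level-ground range: R = v₀² sin(2θ)/g ⇒ sin 2θ = R g / v₀² = 124×9.81/55.3² = 0.3978.
2θ = arcsin(0.3978) = 23.44° or 180° − 23.44° = 156.56°.
So θ = 11.7° or θ = 78.3°.

11.7°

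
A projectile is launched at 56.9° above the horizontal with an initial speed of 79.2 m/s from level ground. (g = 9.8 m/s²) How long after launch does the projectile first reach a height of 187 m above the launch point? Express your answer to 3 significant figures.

4.00 s

v_y0 = 79.2 sin 56.9° = 66.35 m/s.
Set y = v_y0 t − ½ g t² = 187: 4.900 t² − 66.35 t + 187 = 0.
t = [66.35 ± √(4402 − 3665)] / 9.8 = (66.35 ± 27.15) / 9.8, giving t = 4.00 s or t = 9.54 s.
The projectile is on the way up at the first time, so t = 4.00 s.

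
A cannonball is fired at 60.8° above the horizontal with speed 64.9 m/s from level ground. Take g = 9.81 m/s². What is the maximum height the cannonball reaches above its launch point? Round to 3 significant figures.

Vertical component of launch velocity: v_y = 64.9 sin 60.8° = 56.65 m/s.
At the highest point the vertical velocity is zero, so v_y² = 2 g h_max.
h_max = (56.65)² / (2 × 9.81) = 3209 / 19.62 = 164 m.

164 m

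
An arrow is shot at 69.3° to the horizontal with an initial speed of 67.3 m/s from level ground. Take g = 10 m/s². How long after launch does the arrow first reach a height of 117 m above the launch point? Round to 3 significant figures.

2.27 s

v_y0 = 67.3 sin 69.3° = 62.96 m/s.
Set y = v_y0 t − ½ g t² = 117: 5.000 t² − 62.96 t + 117 = 0.
t = [62.96 ± √(3964 − 2340)] / 10 = (62.96 ± 40.30) / 10, giving t = 2.27 s or t = 10.3 s.
The arrow is on the way up at the first time, so t = 2.27 s.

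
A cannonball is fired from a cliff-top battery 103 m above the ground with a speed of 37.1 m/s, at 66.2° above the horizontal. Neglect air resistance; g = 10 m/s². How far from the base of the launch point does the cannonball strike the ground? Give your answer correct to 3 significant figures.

136 m

Components: v_x = 37.1 cos 66.2° = 14.97 m/s, v_y = 37.1 sin 66.2° = 33.95 m/s.
Vertical: 0 = 103 + 33.95 t − ½(10) t² ⇒ 5.000 t² − 33.95 t − 103 = 0.
t = [33.95 + √(1153 + 2060)] / 10.00 = 9.063 s.
Horizontal: R = v_x · t = 14.97 × 9.063 = 136 m.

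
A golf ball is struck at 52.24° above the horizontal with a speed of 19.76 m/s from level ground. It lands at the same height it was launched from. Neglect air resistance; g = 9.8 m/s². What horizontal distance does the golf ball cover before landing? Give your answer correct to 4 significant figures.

38.58 m

For level ground, R = v₀² sin(2θ) / g.
sin(2 × 52.24°) = sin 104.48° = 0.9682.
R = (19.76)² × 0.9682 / 9.8 = 38.58 m.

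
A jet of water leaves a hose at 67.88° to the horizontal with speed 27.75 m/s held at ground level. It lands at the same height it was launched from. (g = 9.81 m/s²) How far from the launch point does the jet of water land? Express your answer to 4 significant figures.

Components: v_x = 27.75 cos 67.88° = 10.449 m/s, v_y = 27.75 sin 67.88° = 25.708 m/s.
Time of flight (same landing height): t = 2 v_y / g = 2 × 25.708 / 9.81 = 5.2412 s.
Range: R = v_x · t = 10.449 × 5.2412 = 54.77 m.

54.77 m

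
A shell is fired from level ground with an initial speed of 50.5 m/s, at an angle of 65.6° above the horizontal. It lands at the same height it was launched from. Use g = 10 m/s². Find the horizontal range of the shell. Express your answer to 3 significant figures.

For level ground, R = v₀² sin(2θ) / g.
sin(2 × 65.6°) = sin 131.2° = 0.7524.
R = (50.5)² × 0.7524 / 10 = 192 m.

192 m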